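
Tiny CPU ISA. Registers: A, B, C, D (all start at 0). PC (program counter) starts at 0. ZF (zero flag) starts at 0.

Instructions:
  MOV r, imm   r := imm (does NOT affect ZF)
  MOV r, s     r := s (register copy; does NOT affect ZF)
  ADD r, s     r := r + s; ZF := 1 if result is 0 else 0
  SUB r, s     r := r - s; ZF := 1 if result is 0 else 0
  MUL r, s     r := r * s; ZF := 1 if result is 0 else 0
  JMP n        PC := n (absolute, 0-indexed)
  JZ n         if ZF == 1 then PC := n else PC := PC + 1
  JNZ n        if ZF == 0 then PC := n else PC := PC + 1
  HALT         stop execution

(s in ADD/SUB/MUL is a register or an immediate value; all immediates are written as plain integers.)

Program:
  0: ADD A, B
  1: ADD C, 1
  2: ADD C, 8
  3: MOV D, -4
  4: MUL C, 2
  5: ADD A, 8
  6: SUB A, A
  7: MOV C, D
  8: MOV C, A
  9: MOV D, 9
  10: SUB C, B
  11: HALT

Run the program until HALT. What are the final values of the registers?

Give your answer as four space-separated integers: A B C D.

Step 1: PC=0 exec 'ADD A, B'. After: A=0 B=0 C=0 D=0 ZF=1 PC=1
Step 2: PC=1 exec 'ADD C, 1'. After: A=0 B=0 C=1 D=0 ZF=0 PC=2
Step 3: PC=2 exec 'ADD C, 8'. After: A=0 B=0 C=9 D=0 ZF=0 PC=3
Step 4: PC=3 exec 'MOV D, -4'. After: A=0 B=0 C=9 D=-4 ZF=0 PC=4
Step 5: PC=4 exec 'MUL C, 2'. After: A=0 B=0 C=18 D=-4 ZF=0 PC=5
Step 6: PC=5 exec 'ADD A, 8'. After: A=8 B=0 C=18 D=-4 ZF=0 PC=6
Step 7: PC=6 exec 'SUB A, A'. After: A=0 B=0 C=18 D=-4 ZF=1 PC=7
Step 8: PC=7 exec 'MOV C, D'. After: A=0 B=0 C=-4 D=-4 ZF=1 PC=8
Step 9: PC=8 exec 'MOV C, A'. After: A=0 B=0 C=0 D=-4 ZF=1 PC=9
Step 10: PC=9 exec 'MOV D, 9'. After: A=0 B=0 C=0 D=9 ZF=1 PC=10
Step 11: PC=10 exec 'SUB C, B'. After: A=0 B=0 C=0 D=9 ZF=1 PC=11
Step 12: PC=11 exec 'HALT'. After: A=0 B=0 C=0 D=9 ZF=1 PC=11 HALTED

Answer: 0 0 0 9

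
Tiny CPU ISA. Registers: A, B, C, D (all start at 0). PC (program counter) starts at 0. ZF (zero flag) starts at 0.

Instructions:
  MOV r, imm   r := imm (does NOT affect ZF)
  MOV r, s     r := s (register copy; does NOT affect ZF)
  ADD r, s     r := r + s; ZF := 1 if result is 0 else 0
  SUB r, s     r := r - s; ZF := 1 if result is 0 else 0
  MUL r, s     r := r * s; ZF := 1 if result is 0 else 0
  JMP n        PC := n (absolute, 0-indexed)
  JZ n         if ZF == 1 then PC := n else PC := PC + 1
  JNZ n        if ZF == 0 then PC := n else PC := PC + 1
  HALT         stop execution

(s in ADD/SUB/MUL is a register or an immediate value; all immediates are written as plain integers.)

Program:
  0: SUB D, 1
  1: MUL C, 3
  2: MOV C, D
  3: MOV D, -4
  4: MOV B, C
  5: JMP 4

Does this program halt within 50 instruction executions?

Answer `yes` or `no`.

Step 1: PC=0 exec 'SUB D, 1'. After: A=0 B=0 C=0 D=-1 ZF=0 PC=1
Step 2: PC=1 exec 'MUL C, 3'. After: A=0 B=0 C=0 D=-1 ZF=1 PC=2
Step 3: PC=2 exec 'MOV C, D'. After: A=0 B=0 C=-1 D=-1 ZF=1 PC=3
Step 4: PC=3 exec 'MOV D, -4'. After: A=0 B=0 C=-1 D=-4 ZF=1 PC=4
Step 5: PC=4 exec 'MOV B, C'. After: A=0 B=-1 C=-1 D=-4 ZF=1 PC=5
Step 6: PC=5 exec 'JMP 4'. After: A=0 B=-1 C=-1 D=-4 ZF=1 PC=4
Step 7: PC=4 exec 'MOV B, C'. After: A=0 B=-1 C=-1 D=-4 ZF=1 PC=5
State after step 7 equals state after step 5: the program is in a cycle of length 2 and will never halt.

Answer: no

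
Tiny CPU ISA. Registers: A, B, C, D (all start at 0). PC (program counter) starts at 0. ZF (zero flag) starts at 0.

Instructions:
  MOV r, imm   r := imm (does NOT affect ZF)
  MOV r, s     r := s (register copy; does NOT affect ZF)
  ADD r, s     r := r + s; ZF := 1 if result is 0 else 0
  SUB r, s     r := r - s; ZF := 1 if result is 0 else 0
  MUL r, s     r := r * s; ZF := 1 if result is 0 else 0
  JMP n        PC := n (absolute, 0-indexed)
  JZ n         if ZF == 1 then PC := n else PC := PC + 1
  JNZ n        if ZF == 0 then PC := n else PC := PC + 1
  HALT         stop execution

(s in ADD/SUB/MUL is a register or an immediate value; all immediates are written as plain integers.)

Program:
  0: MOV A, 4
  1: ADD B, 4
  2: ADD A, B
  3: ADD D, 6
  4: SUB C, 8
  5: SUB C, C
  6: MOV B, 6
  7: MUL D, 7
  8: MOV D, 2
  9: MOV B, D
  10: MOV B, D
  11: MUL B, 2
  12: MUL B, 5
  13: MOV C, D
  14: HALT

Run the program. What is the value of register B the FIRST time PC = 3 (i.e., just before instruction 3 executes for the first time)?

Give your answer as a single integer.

Step 1: PC=0 exec 'MOV A, 4'. After: A=4 B=0 C=0 D=0 ZF=0 PC=1
Step 2: PC=1 exec 'ADD B, 4'. After: A=4 B=4 C=0 D=0 ZF=0 PC=2
Step 3: PC=2 exec 'ADD A, B'. After: A=8 B=4 C=0 D=0 ZF=0 PC=3
First time PC=3: B=4

4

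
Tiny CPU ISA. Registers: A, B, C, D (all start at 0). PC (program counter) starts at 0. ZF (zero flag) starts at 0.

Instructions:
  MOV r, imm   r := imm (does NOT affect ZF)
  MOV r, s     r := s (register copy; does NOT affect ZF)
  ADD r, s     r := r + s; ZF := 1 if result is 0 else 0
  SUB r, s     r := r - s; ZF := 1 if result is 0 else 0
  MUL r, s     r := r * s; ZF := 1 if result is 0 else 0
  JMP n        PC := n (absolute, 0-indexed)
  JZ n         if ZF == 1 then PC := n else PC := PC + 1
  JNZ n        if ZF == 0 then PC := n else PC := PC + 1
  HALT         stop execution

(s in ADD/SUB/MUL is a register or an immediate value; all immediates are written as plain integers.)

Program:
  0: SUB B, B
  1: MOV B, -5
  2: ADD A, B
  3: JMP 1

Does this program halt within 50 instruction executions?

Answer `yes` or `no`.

Answer: no

Derivation:
Step 1: PC=0 exec 'SUB B, B'. After: A=0 B=0 C=0 D=0 ZF=1 PC=1
Step 2: PC=1 exec 'MOV B, -5'. After: A=0 B=-5 C=0 D=0 ZF=1 PC=2
Step 3: PC=2 exec 'ADD A, B'. After: A=-5 B=-5 C=0 D=0 ZF=0 PC=3
Step 4: PC=3 exec 'JMP 1'. After: A=-5 B=-5 C=0 D=0 ZF=0 PC=1
Step 5: PC=1 exec 'MOV B, -5'. After: A=-5 B=-5 C=0 D=0 ZF=0 PC=2
Step 6: PC=2 exec 'ADD A, B'. After: A=-10 B=-5 C=0 D=0 ZF=0 PC=3
Step 7: PC=3 exec 'JMP 1'. After: A=-10 B=-5 C=0 D=0 ZF=0 PC=1
Step 8: PC=1 exec 'MOV B, -5'. After: A=-10 B=-5 C=0 D=0 ZF=0 PC=2
Step 9: PC=2 exec 'ADD A, B'. After: A=-15 B=-5 C=0 D=0 ZF=0 PC=3
Step 10: PC=3 exec 'JMP 1'. After: A=-15 B=-5 C=0 D=0 ZF=0 PC=1
Step 11: PC=1 exec 'MOV B, -5'. After: A=-15 B=-5 C=0 D=0 ZF=0 PC=2
Step 12: PC=2 exec 'ADD A, B'. After: A=-20 B=-5 C=0 D=0 ZF=0 PC=3
Step 13: PC=3 exec 'JMP 1'. After: A=-20 B=-5 C=0 D=0 ZF=0 PC=1
Step 14: PC=1 exec 'MOV B, -5'. After: A=-20 B=-5 C=0 D=0 ZF=0 PC=2
Step 15: PC=2 exec 'ADD A, B'. After: A=-25 B=-5 C=0 D=0 ZF=0 PC=3
After 50 steps: not halted. PC revisits the same instructions with no path to HALT; will never halt.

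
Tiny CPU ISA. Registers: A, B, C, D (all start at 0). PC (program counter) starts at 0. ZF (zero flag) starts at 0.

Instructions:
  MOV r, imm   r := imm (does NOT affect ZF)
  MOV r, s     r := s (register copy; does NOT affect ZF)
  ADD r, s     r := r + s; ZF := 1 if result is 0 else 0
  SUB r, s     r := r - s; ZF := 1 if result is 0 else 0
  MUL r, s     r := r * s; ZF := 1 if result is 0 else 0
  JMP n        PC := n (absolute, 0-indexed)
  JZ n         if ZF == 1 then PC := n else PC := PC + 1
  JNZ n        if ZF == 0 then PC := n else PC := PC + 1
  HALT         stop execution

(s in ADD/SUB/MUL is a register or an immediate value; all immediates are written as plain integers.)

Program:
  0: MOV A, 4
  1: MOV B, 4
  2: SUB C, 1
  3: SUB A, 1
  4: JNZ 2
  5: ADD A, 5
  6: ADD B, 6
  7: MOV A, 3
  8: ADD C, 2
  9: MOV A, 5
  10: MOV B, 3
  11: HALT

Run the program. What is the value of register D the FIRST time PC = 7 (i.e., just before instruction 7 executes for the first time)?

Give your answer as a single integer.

Step 1: PC=0 exec 'MOV A, 4'. After: A=4 B=0 C=0 D=0 ZF=0 PC=1
Step 2: PC=1 exec 'MOV B, 4'. After: A=4 B=4 C=0 D=0 ZF=0 PC=2
Step 3: PC=2 exec 'SUB C, 1'. After: A=4 B=4 C=-1 D=0 ZF=0 PC=3
Step 4: PC=3 exec 'SUB A, 1'. After: A=3 B=4 C=-1 D=0 ZF=0 PC=4
Step 5: PC=4 exec 'JNZ 2'. After: A=3 B=4 C=-1 D=0 ZF=0 PC=2
Step 6: PC=2 exec 'SUB C, 1'. After: A=3 B=4 C=-2 D=0 ZF=0 PC=3
Step 7: PC=3 exec 'SUB A, 1'. After: A=2 B=4 C=-2 D=0 ZF=0 PC=4
Step 8: PC=4 exec 'JNZ 2'. After: A=2 B=4 C=-2 D=0 ZF=0 PC=2
Step 9: PC=2 exec 'SUB C, 1'. After: A=2 B=4 C=-3 D=0 ZF=0 PC=3
Step 10: PC=3 exec 'SUB A, 1'. After: A=1 B=4 C=-3 D=0 ZF=0 PC=4
Step 11: PC=4 exec 'JNZ 2'. After: A=1 B=4 C=-3 D=0 ZF=0 PC=2
Step 12: PC=2 exec 'SUB C, 1'. After: A=1 B=4 C=-4 D=0 ZF=0 PC=3
Step 13: PC=3 exec 'SUB A, 1'. After: A=0 B=4 C=-4 D=0 ZF=1 PC=4
Step 14: PC=4 exec 'JNZ 2'. After: A=0 B=4 C=-4 D=0 ZF=1 PC=5
Step 15: PC=5 exec 'ADD A, 5'. After: A=5 B=4 C=-4 D=0 ZF=0 PC=6
Step 16: PC=6 exec 'ADD B, 6'. After: A=5 B=10 C=-4 D=0 ZF=0 PC=7
First time PC=7: D=0

0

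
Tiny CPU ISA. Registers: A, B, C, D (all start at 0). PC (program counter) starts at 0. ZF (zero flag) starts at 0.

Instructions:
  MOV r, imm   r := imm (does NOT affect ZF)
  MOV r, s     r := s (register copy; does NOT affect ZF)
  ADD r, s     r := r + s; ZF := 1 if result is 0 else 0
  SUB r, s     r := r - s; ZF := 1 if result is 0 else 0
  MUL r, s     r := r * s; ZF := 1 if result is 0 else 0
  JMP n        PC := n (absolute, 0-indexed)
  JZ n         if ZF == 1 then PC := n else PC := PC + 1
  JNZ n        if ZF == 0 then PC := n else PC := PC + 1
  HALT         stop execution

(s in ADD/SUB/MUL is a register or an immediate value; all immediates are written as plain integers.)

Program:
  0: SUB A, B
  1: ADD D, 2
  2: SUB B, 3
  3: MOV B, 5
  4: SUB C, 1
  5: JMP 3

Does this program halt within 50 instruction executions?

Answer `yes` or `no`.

Answer: no

Derivation:
Step 1: PC=0 exec 'SUB A, B'. After: A=0 B=0 C=0 D=0 ZF=1 PC=1
Step 2: PC=1 exec 'ADD D, 2'. After: A=0 B=0 C=0 D=2 ZF=0 PC=2
Step 3: PC=2 exec 'SUB B, 3'. After: A=0 B=-3 C=0 D=2 ZF=0 PC=3
Step 4: PC=3 exec 'MOV B, 5'. After: A=0 B=5 C=0 D=2 ZF=0 PC=4
Step 5: PC=4 exec 'SUB C, 1'. After: A=0 B=5 C=-1 D=2 ZF=0 PC=5
Step 6: PC=5 exec 'JMP 3'. After: A=0 B=5 C=-1 D=2 ZF=0 PC=3
Step 7: PC=3 exec 'MOV B, 5'. After: A=0 B=5 C=-1 D=2 ZF=0 PC=4
Step 8: PC=4 exec 'SUB C, 1'. After: A=0 B=5 C=-2 D=2 ZF=0 PC=5
Step 9: PC=5 exec 'JMP 3'. After: A=0 B=5 C=-2 D=2 ZF=0 PC=3
Step 10: PC=3 exec 'MOV B, 5'. After: A=0 B=5 C=-2 D=2 ZF=0 PC=4
Step 11: PC=4 exec 'SUB C, 1'. After: A=0 B=5 C=-3 D=2 ZF=0 PC=5
Step 12: PC=5 exec 'JMP 3'. After: A=0 B=5 C=-3 D=2 ZF=0 PC=3
Step 13: PC=3 exec 'MOV B, 5'. After: A=0 B=5 C=-3 D=2 ZF=0 PC=4
Step 14: PC=4 exec 'SUB C, 1'. After: A=0 B=5 C=-4 D=2 ZF=0 PC=5
Step 15: PC=5 exec 'JMP 3'. After: A=0 B=5 C=-4 D=2 ZF=0 PC=3
After 50 steps: not halted. PC revisits the same instructions with no path to HALT; will never halt.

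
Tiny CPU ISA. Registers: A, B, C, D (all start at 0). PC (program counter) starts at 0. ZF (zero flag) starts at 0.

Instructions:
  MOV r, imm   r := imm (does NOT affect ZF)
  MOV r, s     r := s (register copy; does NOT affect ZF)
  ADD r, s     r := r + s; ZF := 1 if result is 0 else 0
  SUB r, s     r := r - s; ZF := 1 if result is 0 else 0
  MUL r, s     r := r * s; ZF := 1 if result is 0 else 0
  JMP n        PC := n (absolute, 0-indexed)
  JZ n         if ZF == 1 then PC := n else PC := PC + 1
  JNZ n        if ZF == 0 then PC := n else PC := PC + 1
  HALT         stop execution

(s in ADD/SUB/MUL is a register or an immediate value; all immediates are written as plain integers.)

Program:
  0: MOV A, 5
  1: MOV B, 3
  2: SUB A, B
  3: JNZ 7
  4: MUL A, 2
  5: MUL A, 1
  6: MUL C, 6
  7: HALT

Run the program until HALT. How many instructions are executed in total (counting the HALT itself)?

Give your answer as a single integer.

Step 1: PC=0 exec 'MOV A, 5'. After: A=5 B=0 C=0 D=0 ZF=0 PC=1
Step 2: PC=1 exec 'MOV B, 3'. After: A=5 B=3 C=0 D=0 ZF=0 PC=2
Step 3: PC=2 exec 'SUB A, B'. After: A=2 B=3 C=0 D=0 ZF=0 PC=3
Step 4: PC=3 exec 'JNZ 7'. After: A=2 B=3 C=0 D=0 ZF=0 PC=7
Step 5: PC=7 exec 'HALT'. After: A=2 B=3 C=0 D=0 ZF=0 PC=7 HALTED
Total instructions executed: 5

Answer: 5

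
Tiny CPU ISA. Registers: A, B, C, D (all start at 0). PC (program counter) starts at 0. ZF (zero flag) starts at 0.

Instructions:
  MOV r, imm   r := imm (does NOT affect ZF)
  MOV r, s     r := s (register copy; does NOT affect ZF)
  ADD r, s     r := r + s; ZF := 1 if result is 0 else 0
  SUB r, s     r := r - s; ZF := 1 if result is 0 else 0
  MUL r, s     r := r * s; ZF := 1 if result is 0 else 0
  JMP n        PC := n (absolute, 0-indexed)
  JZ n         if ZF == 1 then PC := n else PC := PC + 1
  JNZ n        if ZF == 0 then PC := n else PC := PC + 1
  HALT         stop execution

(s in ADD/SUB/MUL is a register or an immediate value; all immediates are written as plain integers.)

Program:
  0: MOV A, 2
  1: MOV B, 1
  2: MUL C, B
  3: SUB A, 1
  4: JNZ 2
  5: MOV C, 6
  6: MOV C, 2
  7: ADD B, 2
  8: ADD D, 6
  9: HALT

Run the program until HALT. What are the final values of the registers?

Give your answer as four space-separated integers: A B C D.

Answer: 0 3 2 6

Derivation:
Step 1: PC=0 exec 'MOV A, 2'. After: A=2 B=0 C=0 D=0 ZF=0 PC=1
Step 2: PC=1 exec 'MOV B, 1'. After: A=2 B=1 C=0 D=0 ZF=0 PC=2
Step 3: PC=2 exec 'MUL C, B'. After: A=2 B=1 C=0 D=0 ZF=1 PC=3
Step 4: PC=3 exec 'SUB A, 1'. After: A=1 B=1 C=0 D=0 ZF=0 PC=4
Step 5: PC=4 exec 'JNZ 2'. After: A=1 B=1 C=0 D=0 ZF=0 PC=2
Step 6: PC=2 exec 'MUL C, B'. After: A=1 B=1 C=0 D=0 ZF=1 PC=3
Step 7: PC=3 exec 'SUB A, 1'. After: A=0 B=1 C=0 D=0 ZF=1 PC=4
Step 8: PC=4 exec 'JNZ 2'. After: A=0 B=1 C=0 D=0 ZF=1 PC=5
Step 9: PC=5 exec 'MOV C, 6'. After: A=0 B=1 C=6 D=0 ZF=1 PC=6
Step 10: PC=6 exec 'MOV C, 2'. After: A=0 B=1 C=2 D=0 ZF=1 PC=7
Step 11: PC=7 exec 'ADD B, 2'. After: A=0 B=3 C=2 D=0 ZF=0 PC=8
Step 12: PC=8 exec 'ADD D, 6'. After: A=0 B=3 C=2 D=6 ZF=0 PC=9
Step 13: PC=9 exec 'HALT'. After: A=0 B=3 C=2 D=6 ZF=0 PC=9 HALTED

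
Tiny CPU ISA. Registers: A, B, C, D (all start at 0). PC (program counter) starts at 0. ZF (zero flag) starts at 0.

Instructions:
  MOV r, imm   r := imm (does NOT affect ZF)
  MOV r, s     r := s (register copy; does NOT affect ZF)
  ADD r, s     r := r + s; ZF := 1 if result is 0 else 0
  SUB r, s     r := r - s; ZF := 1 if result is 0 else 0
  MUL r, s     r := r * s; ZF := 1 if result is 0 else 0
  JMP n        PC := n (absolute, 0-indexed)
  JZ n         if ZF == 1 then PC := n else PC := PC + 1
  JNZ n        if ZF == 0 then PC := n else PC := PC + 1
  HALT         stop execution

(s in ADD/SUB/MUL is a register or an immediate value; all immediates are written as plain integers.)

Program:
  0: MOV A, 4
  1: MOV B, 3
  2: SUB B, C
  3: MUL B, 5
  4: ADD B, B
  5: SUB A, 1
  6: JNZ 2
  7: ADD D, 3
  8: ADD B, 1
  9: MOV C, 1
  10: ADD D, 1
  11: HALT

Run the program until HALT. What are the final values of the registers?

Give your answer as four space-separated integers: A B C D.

Answer: 0 30001 1 4

Derivation:
Step 1: PC=0 exec 'MOV A, 4'. After: A=4 B=0 C=0 D=0 ZF=0 PC=1
Step 2: PC=1 exec 'MOV B, 3'. After: A=4 B=3 C=0 D=0 ZF=0 PC=2
Step 3: PC=2 exec 'SUB B, C'. After: A=4 B=3 C=0 D=0 ZF=0 PC=3
Step 4: PC=3 exec 'MUL B, 5'. After: A=4 B=15 C=0 D=0 ZF=0 PC=4
Step 5: PC=4 exec 'ADD B, B'. After: A=4 B=30 C=0 D=0 ZF=0 PC=5
Step 6: PC=5 exec 'SUB A, 1'. After: A=3 B=30 C=0 D=0 ZF=0 PC=6
Step 7: PC=6 exec 'JNZ 2'. After: A=3 B=30 C=0 D=0 ZF=0 PC=2
Step 8: PC=2 exec 'SUB B, C'. After: A=3 B=30 C=0 D=0 ZF=0 PC=3
Step 9: PC=3 exec 'MUL B, 5'. After: A=3 B=150 C=0 D=0 ZF=0 PC=4
Step 10: PC=4 exec 'ADD B, B'. After: A=3 B=300 C=0 D=0 ZF=0 PC=5
Step 11: PC=5 exec 'SUB A, 1'. After: A=2 B=300 C=0 D=0 ZF=0 PC=6
Step 12: PC=6 exec 'JNZ 2'. After: A=2 B=300 C=0 D=0 ZF=0 PC=2
Step 13: PC=2 exec 'SUB B, C'. After: A=2 B=300 C=0 D=0 ZF=0 PC=3
Step 14: PC=3 exec 'MUL B, 5'. After: A=2 B=1500 C=0 D=0 ZF=0 PC=4
Step 15: PC=4 exec 'ADD B, B'. After: A=2 B=3000 C=0 D=0 ZF=0 PC=5
Step 16: PC=5 exec 'SUB A, 1'. After: A=1 B=3000 C=0 D=0 ZF=0 PC=6
Step 17: PC=6 exec 'JNZ 2'. After: A=1 B=3000 C=0 D=0 ZF=0 PC=2
Step 18: PC=2 exec 'SUB B, C'. After: A=1 B=3000 C=0 D=0 ZF=0 PC=3
Step 19: PC=3 exec 'MUL B, 5'. After: A=1 B=15000 C=0 D=0 ZF=0 PC=4
Step 20: PC=4 exec 'ADD B, B'. After: A=1 B=30000 C=0 D=0 ZF=0 PC=5
Step 21: PC=5 exec 'SUB A, 1'. After: A=0 B=30000 C=0 D=0 ZF=1 PC=6
Step 22: PC=6 exec 'JNZ 2'. After: A=0 B=30000 C=0 D=0 ZF=1 PC=7
Step 23: PC=7 exec 'ADD D, 3'. After: A=0 B=30000 C=0 D=3 ZF=0 PC=8
Step 24: PC=8 exec 'ADD B, 1'. After: A=0 B=30001 C=0 D=3 ZF=0 PC=9
Step 25: PC=9 exec 'MOV C, 1'. After: A=0 B=30001 C=1 D=3 ZF=0 PC=10
Step 26: PC=10 exec 'ADD D, 1'. After: A=0 B=30001 C=1 D=4 ZF=0 PC=11
Step 27: PC=11 exec 'HALT'. After: A=0 B=30001 C=1 D=4 ZF=0 PC=11 HALTED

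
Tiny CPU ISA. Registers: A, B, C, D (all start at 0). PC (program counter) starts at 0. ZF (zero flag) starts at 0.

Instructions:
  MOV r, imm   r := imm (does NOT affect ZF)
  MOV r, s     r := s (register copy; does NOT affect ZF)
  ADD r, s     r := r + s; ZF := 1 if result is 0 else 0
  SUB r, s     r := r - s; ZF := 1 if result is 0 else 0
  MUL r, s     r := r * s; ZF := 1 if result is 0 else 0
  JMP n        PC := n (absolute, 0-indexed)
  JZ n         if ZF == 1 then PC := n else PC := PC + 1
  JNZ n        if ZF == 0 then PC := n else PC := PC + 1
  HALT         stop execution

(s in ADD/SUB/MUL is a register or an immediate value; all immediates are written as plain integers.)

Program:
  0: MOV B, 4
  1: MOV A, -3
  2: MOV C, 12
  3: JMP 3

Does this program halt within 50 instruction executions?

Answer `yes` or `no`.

Step 1: PC=0 exec 'MOV B, 4'. After: A=0 B=4 C=0 D=0 ZF=0 PC=1
Step 2: PC=1 exec 'MOV A, -3'. After: A=-3 B=4 C=0 D=0 ZF=0 PC=2
Step 3: PC=2 exec 'MOV C, 12'. After: A=-3 B=4 C=12 D=0 ZF=0 PC=3
Step 4: PC=3 exec 'JMP 3'. After: A=-3 B=4 C=12 D=0 ZF=0 PC=3
State after step 4 equals state after step 3: the program is in a cycle of length 1 and will never halt.

Answer: no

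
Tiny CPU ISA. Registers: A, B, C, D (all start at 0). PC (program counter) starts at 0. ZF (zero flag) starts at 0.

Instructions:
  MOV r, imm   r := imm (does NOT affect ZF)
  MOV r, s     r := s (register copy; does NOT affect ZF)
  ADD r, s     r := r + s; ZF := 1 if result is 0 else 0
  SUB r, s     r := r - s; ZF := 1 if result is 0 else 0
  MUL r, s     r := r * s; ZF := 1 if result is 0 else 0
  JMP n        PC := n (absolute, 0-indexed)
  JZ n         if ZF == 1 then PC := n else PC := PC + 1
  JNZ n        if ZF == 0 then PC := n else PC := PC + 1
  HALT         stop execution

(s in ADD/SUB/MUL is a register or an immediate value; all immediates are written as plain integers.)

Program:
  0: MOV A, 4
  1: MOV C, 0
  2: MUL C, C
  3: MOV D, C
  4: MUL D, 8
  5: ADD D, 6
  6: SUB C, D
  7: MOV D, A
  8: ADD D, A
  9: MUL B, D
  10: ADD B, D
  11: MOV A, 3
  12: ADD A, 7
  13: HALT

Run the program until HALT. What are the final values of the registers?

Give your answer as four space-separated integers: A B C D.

Answer: 10 8 -6 8

Derivation:
Step 1: PC=0 exec 'MOV A, 4'. After: A=4 B=0 C=0 D=0 ZF=0 PC=1
Step 2: PC=1 exec 'MOV C, 0'. After: A=4 B=0 C=0 D=0 ZF=0 PC=2
Step 3: PC=2 exec 'MUL C, C'. After: A=4 B=0 C=0 D=0 ZF=1 PC=3
Step 4: PC=3 exec 'MOV D, C'. After: A=4 B=0 C=0 D=0 ZF=1 PC=4
Step 5: PC=4 exec 'MUL D, 8'. After: A=4 B=0 C=0 D=0 ZF=1 PC=5
Step 6: PC=5 exec 'ADD D, 6'. After: A=4 B=0 C=0 D=6 ZF=0 PC=6
Step 7: PC=6 exec 'SUB C, D'. After: A=4 B=0 C=-6 D=6 ZF=0 PC=7
Step 8: PC=7 exec 'MOV D, A'. After: A=4 B=0 C=-6 D=4 ZF=0 PC=8
Step 9: PC=8 exec 'ADD D, A'. After: A=4 B=0 C=-6 D=8 ZF=0 PC=9
Step 10: PC=9 exec 'MUL B, D'. After: A=4 B=0 C=-6 D=8 ZF=1 PC=10
Step 11: PC=10 exec 'ADD B, D'. After: A=4 B=8 C=-6 D=8 ZF=0 PC=11
Step 12: PC=11 exec 'MOV A, 3'. After: A=3 B=8 C=-6 D=8 ZF=0 PC=12
Step 13: PC=12 exec 'ADD A, 7'. After: A=10 B=8 C=-6 D=8 ZF=0 PC=13
Step 14: PC=13 exec 'HALT'. After: A=10 B=8 C=-6 D=8 ZF=0 PC=13 HALTED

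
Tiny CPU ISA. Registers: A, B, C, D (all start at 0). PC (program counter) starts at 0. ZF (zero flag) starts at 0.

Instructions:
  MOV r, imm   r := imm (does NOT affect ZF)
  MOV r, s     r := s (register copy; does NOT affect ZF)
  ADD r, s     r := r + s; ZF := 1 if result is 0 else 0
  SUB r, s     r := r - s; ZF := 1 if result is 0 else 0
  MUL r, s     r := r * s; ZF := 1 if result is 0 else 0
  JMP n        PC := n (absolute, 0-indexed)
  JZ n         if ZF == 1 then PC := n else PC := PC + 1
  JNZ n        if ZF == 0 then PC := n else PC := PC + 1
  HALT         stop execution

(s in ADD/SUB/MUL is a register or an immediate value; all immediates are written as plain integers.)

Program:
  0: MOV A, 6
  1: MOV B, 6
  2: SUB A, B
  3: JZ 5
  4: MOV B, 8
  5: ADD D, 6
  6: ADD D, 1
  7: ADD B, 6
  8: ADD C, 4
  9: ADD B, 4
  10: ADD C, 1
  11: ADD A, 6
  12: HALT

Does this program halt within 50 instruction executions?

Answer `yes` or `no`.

Step 1: PC=0 exec 'MOV A, 6'. After: A=6 B=0 C=0 D=0 ZF=0 PC=1
Step 2: PC=1 exec 'MOV B, 6'. After: A=6 B=6 C=0 D=0 ZF=0 PC=2
Step 3: PC=2 exec 'SUB A, B'. After: A=0 B=6 C=0 D=0 ZF=1 PC=3
Step 4: PC=3 exec 'JZ 5'. After: A=0 B=6 C=0 D=0 ZF=1 PC=5
Step 5: PC=5 exec 'ADD D, 6'. After: A=0 B=6 C=0 D=6 ZF=0 PC=6
Step 6: PC=6 exec 'ADD D, 1'. After: A=0 B=6 C=0 D=7 ZF=0 PC=7
Step 7: PC=7 exec 'ADD B, 6'. After: A=0 B=12 C=0 D=7 ZF=0 PC=8
Step 8: PC=8 exec 'ADD C, 4'. After: A=0 B=12 C=4 D=7 ZF=0 PC=9
Step 9: PC=9 exec 'ADD B, 4'. After: A=0 B=16 C=4 D=7 ZF=0 PC=10
Step 10: PC=10 exec 'ADD C, 1'. After: A=0 B=16 C=5 D=7 ZF=0 PC=11
Step 11: PC=11 exec 'ADD A, 6'. After: A=6 B=16 C=5 D=7 ZF=0 PC=12
Step 12: PC=12 exec 'HALT'. After: A=6 B=16 C=5 D=7 ZF=0 PC=12 HALTED

Answer: yes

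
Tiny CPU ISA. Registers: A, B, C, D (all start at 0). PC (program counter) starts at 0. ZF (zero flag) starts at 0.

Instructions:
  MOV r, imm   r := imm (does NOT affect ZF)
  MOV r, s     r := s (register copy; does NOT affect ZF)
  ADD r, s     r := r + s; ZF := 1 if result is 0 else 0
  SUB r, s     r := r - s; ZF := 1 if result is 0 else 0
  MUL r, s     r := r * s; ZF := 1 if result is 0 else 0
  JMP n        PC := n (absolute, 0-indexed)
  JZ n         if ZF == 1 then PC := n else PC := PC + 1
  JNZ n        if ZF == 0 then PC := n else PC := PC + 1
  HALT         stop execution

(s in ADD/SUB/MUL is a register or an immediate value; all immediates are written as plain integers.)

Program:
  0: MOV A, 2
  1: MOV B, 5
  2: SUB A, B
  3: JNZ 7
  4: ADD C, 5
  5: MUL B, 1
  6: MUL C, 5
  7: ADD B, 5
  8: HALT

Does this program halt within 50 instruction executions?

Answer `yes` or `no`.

Answer: yes

Derivation:
Step 1: PC=0 exec 'MOV A, 2'. After: A=2 B=0 C=0 D=0 ZF=0 PC=1
Step 2: PC=1 exec 'MOV B, 5'. After: A=2 B=5 C=0 D=0 ZF=0 PC=2
Step 3: PC=2 exec 'SUB A, B'. After: A=-3 B=5 C=0 D=0 ZF=0 PC=3
Step 4: PC=3 exec 'JNZ 7'. After: A=-3 B=5 C=0 D=0 ZF=0 PC=7
Step 5: PC=7 exec 'ADD B, 5'. After: A=-3 B=10 C=0 D=0 ZF=0 PC=8
Step 6: PC=8 exec 'HALT'. After: A=-3 B=10 C=0 D=0 ZF=0 PC=8 HALTED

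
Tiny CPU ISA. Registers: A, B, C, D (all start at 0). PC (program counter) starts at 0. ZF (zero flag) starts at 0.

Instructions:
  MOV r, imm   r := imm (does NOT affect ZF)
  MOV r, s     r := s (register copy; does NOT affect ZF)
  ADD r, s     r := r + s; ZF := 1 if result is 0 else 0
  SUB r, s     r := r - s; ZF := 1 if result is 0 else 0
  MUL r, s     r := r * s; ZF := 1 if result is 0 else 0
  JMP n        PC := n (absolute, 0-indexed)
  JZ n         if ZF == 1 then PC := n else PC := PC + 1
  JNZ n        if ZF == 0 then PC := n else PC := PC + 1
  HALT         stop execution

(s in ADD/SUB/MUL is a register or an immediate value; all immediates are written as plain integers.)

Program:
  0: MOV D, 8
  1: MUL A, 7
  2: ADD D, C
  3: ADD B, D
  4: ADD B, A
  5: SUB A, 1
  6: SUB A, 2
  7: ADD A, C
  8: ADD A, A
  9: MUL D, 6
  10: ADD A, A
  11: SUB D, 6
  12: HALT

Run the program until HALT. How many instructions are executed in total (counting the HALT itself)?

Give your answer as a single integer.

Step 1: PC=0 exec 'MOV D, 8'. After: A=0 B=0 C=0 D=8 ZF=0 PC=1
Step 2: PC=1 exec 'MUL A, 7'. After: A=0 B=0 C=0 D=8 ZF=1 PC=2
Step 3: PC=2 exec 'ADD D, C'. After: A=0 B=0 C=0 D=8 ZF=0 PC=3
Step 4: PC=3 exec 'ADD B, D'. After: A=0 B=8 C=0 D=8 ZF=0 PC=4
Step 5: PC=4 exec 'ADD B, A'. After: A=0 B=8 C=0 D=8 ZF=0 PC=5
Step 6: PC=5 exec 'SUB A, 1'. After: A=-1 B=8 C=0 D=8 ZF=0 PC=6
Step 7: PC=6 exec 'SUB A, 2'. After: A=-3 B=8 C=0 D=8 ZF=0 PC=7
Step 8: PC=7 exec 'ADD A, C'. After: A=-3 B=8 C=0 D=8 ZF=0 PC=8
Step 9: PC=8 exec 'ADD A, A'. After: A=-6 B=8 C=0 D=8 ZF=0 PC=9
Step 10: PC=9 exec 'MUL D, 6'. After: A=-6 B=8 C=0 D=48 ZF=0 PC=10
Step 11: PC=10 exec 'ADD A, A'. After: A=-12 B=8 C=0 D=48 ZF=0 PC=11
Step 12: PC=11 exec 'SUB D, 6'. After: A=-12 B=8 C=0 D=42 ZF=0 PC=12
Step 13: PC=12 exec 'HALT'. After: A=-12 B=8 C=0 D=42 ZF=0 PC=12 HALTED
Total instructions executed: 13

Answer: 13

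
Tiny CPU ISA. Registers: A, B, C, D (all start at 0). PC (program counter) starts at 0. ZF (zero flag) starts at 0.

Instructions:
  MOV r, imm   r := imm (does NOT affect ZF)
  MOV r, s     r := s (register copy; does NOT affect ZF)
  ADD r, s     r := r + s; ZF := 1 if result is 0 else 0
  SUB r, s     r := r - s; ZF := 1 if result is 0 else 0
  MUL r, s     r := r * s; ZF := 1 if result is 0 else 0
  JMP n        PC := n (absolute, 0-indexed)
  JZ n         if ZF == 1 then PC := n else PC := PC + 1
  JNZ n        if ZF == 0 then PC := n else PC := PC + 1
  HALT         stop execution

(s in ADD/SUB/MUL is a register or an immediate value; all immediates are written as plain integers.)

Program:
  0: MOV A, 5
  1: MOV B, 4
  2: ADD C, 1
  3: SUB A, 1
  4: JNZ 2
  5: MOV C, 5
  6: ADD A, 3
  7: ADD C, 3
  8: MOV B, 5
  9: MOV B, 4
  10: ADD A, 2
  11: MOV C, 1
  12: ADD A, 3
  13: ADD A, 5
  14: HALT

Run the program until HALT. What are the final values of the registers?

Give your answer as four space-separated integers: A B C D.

Step 1: PC=0 exec 'MOV A, 5'. After: A=5 B=0 C=0 D=0 ZF=0 PC=1
Step 2: PC=1 exec 'MOV B, 4'. After: A=5 B=4 C=0 D=0 ZF=0 PC=2
Step 3: PC=2 exec 'ADD C, 1'. After: A=5 B=4 C=1 D=0 ZF=0 PC=3
Step 4: PC=3 exec 'SUB A, 1'. After: A=4 B=4 C=1 D=0 ZF=0 PC=4
Step 5: PC=4 exec 'JNZ 2'. After: A=4 B=4 C=1 D=0 ZF=0 PC=2
Step 6: PC=2 exec 'ADD C, 1'. After: A=4 B=4 C=2 D=0 ZF=0 PC=3
Step 7: PC=3 exec 'SUB A, 1'. After: A=3 B=4 C=2 D=0 ZF=0 PC=4
Step 8: PC=4 exec 'JNZ 2'. After: A=3 B=4 C=2 D=0 ZF=0 PC=2
Step 9: PC=2 exec 'ADD C, 1'. After: A=3 B=4 C=3 D=0 ZF=0 PC=3
Step 10: PC=3 exec 'SUB A, 1'. After: A=2 B=4 C=3 D=0 ZF=0 PC=4
Step 11: PC=4 exec 'JNZ 2'. After: A=2 B=4 C=3 D=0 ZF=0 PC=2
Step 12: PC=2 exec 'ADD C, 1'. After: A=2 B=4 C=4 D=0 ZF=0 PC=3
Step 13: PC=3 exec 'SUB A, 1'. After: A=1 B=4 C=4 D=0 ZF=0 PC=4
Step 14: PC=4 exec 'JNZ 2'. After: A=1 B=4 C=4 D=0 ZF=0 PC=2
Step 15: PC=2 exec 'ADD C, 1'. After: A=1 B=4 C=5 D=0 ZF=0 PC=3
Step 16: PC=3 exec 'SUB A, 1'. After: A=0 B=4 C=5 D=0 ZF=1 PC=4
Step 17: PC=4 exec 'JNZ 2'. After: A=0 B=4 C=5 D=0 ZF=1 PC=5
Step 18: PC=5 exec 'MOV C, 5'. After: A=0 B=4 C=5 D=0 ZF=1 PC=6
Step 19: PC=6 exec 'ADD A, 3'. After: A=3 B=4 C=5 D=0 ZF=0 PC=7
Step 20: PC=7 exec 'ADD C, 3'. After: A=3 B=4 C=8 D=0 ZF=0 PC=8
Step 21: PC=8 exec 'MOV B, 5'. After: A=3 B=5 C=8 D=0 ZF=0 PC=9
Step 22: PC=9 exec 'MOV B, 4'. After: A=3 B=4 C=8 D=0 ZF=0 PC=10
Step 23: PC=10 exec 'ADD A, 2'. After: A=5 B=4 C=8 D=0 ZF=0 PC=11
Step 24: PC=11 exec 'MOV C, 1'. After: A=5 B=4 C=1 D=0 ZF=0 PC=12
Step 25: PC=12 exec 'ADD A, 3'. After: A=8 B=4 C=1 D=0 ZF=0 PC=13
Step 26: PC=13 exec 'ADD A, 5'. After: A=13 B=4 C=1 D=0 ZF=0 PC=14
Step 27: PC=14 exec 'HALT'. After: A=13 B=4 C=1 D=0 ZF=0 PC=14 HALTED

Answer: 13 4 1 0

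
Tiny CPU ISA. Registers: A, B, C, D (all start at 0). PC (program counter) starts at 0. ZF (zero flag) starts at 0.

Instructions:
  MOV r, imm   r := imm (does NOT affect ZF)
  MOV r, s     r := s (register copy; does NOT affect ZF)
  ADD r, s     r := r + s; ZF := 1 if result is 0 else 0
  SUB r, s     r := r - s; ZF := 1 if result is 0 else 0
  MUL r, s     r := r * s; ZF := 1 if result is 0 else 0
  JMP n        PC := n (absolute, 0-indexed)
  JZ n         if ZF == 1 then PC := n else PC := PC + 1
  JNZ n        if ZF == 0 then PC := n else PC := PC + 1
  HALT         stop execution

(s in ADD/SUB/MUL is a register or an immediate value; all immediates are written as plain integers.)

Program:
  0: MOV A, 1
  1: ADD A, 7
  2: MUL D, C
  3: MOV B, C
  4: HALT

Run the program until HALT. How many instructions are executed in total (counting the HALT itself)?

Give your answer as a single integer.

Answer: 5

Derivation:
Step 1: PC=0 exec 'MOV A, 1'. After: A=1 B=0 C=0 D=0 ZF=0 PC=1
Step 2: PC=1 exec 'ADD A, 7'. After: A=8 B=0 C=0 D=0 ZF=0 PC=2
Step 3: PC=2 exec 'MUL D, C'. After: A=8 B=0 C=0 D=0 ZF=1 PC=3
Step 4: PC=3 exec 'MOV B, C'. After: A=8 B=0 C=0 D=0 ZF=1 PC=4
Step 5: PC=4 exec 'HALT'. After: A=8 B=0 C=0 D=0 ZF=1 PC=4 HALTED
Total instructions executed: 5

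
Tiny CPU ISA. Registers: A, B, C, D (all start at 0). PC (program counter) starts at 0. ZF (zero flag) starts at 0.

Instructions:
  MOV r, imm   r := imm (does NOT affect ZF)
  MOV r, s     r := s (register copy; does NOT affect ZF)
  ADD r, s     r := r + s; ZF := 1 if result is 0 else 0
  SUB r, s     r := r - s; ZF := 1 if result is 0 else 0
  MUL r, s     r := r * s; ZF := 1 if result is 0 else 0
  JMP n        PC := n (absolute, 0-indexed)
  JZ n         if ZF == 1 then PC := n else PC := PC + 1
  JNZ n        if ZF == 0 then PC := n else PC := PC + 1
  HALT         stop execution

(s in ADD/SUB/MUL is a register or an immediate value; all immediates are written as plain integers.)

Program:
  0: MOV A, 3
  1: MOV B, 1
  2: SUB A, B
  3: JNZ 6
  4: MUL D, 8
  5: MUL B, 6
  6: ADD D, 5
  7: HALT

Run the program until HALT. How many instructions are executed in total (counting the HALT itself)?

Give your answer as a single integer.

Answer: 6

Derivation:
Step 1: PC=0 exec 'MOV A, 3'. After: A=3 B=0 C=0 D=0 ZF=0 PC=1
Step 2: PC=1 exec 'MOV B, 1'. After: A=3 B=1 C=0 D=0 ZF=0 PC=2
Step 3: PC=2 exec 'SUB A, B'. After: A=2 B=1 C=0 D=0 ZF=0 PC=3
Step 4: PC=3 exec 'JNZ 6'. After: A=2 B=1 C=0 D=0 ZF=0 PC=6
Step 5: PC=6 exec 'ADD D, 5'. After: A=2 B=1 C=0 D=5 ZF=0 PC=7
Step 6: PC=7 exec 'HALT'. After: A=2 B=1 C=0 D=5 ZF=0 PC=7 HALTED
Total instructions executed: 6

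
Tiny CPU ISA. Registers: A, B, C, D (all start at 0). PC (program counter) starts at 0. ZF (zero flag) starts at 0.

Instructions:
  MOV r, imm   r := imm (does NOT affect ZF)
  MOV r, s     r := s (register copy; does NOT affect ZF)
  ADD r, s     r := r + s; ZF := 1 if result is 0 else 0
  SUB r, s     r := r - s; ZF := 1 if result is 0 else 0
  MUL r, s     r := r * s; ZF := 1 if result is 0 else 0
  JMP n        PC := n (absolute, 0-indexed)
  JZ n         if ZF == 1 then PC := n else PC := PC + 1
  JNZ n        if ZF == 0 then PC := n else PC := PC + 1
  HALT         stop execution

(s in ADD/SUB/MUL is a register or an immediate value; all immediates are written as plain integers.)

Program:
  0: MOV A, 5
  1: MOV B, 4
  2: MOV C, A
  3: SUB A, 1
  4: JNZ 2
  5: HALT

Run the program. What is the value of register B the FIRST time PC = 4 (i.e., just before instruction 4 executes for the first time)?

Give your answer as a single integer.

Step 1: PC=0 exec 'MOV A, 5'. After: A=5 B=0 C=0 D=0 ZF=0 PC=1
Step 2: PC=1 exec 'MOV B, 4'. After: A=5 B=4 C=0 D=0 ZF=0 PC=2
Step 3: PC=2 exec 'MOV C, A'. After: A=5 B=4 C=5 D=0 ZF=0 PC=3
Step 4: PC=3 exec 'SUB A, 1'. After: A=4 B=4 C=5 D=0 ZF=0 PC=4
First time PC=4: B=4

4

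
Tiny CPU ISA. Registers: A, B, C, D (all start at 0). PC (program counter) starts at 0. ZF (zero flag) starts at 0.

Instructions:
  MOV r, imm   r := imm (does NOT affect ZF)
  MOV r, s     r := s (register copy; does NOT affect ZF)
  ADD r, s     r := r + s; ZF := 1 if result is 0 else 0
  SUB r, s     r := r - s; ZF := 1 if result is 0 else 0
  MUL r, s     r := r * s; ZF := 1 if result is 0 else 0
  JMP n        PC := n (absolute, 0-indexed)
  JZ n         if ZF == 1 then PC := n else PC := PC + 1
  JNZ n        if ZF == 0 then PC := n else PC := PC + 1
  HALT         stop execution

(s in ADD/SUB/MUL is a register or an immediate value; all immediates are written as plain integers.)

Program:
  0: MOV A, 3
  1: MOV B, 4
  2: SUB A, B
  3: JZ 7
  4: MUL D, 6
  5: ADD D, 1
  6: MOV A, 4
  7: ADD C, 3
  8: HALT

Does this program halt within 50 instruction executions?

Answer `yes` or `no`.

Step 1: PC=0 exec 'MOV A, 3'. After: A=3 B=0 C=0 D=0 ZF=0 PC=1
Step 2: PC=1 exec 'MOV B, 4'. After: A=3 B=4 C=0 D=0 ZF=0 PC=2
Step 3: PC=2 exec 'SUB A, B'. After: A=-1 B=4 C=0 D=0 ZF=0 PC=3
Step 4: PC=3 exec 'JZ 7'. After: A=-1 B=4 C=0 D=0 ZF=0 PC=4
Step 5: PC=4 exec 'MUL D, 6'. After: A=-1 B=4 C=0 D=0 ZF=1 PC=5
Step 6: PC=5 exec 'ADD D, 1'. After: A=-1 B=4 C=0 D=1 ZF=0 PC=6
Step 7: PC=6 exec 'MOV A, 4'. After: A=4 B=4 C=0 D=1 ZF=0 PC=7
Step 8: PC=7 exec 'ADD C, 3'. After: A=4 B=4 C=3 D=1 ZF=0 PC=8
Step 9: PC=8 exec 'HALT'. After: A=4 B=4 C=3 D=1 ZF=0 PC=8 HALTED

Answer: yes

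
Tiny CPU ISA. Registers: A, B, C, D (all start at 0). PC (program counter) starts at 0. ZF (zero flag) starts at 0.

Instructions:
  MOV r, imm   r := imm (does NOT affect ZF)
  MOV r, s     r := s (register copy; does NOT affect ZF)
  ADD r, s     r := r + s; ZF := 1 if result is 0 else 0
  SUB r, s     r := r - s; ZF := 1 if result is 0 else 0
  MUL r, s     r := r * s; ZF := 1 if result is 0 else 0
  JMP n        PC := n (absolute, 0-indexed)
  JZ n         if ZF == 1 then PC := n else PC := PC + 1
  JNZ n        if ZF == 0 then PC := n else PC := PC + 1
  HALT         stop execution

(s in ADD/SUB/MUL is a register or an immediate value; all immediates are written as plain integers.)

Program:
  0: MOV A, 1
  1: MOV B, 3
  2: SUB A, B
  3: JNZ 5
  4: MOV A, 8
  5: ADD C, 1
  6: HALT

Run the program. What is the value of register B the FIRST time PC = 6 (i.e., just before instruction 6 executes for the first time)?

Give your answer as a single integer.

Step 1: PC=0 exec 'MOV A, 1'. After: A=1 B=0 C=0 D=0 ZF=0 PC=1
Step 2: PC=1 exec 'MOV B, 3'. After: A=1 B=3 C=0 D=0 ZF=0 PC=2
Step 3: PC=2 exec 'SUB A, B'. After: A=-2 B=3 C=0 D=0 ZF=0 PC=3
Step 4: PC=3 exec 'JNZ 5'. After: A=-2 B=3 C=0 D=0 ZF=0 PC=5
Step 5: PC=5 exec 'ADD C, 1'. After: A=-2 B=3 C=1 D=0 ZF=0 PC=6
First time PC=6: B=3

3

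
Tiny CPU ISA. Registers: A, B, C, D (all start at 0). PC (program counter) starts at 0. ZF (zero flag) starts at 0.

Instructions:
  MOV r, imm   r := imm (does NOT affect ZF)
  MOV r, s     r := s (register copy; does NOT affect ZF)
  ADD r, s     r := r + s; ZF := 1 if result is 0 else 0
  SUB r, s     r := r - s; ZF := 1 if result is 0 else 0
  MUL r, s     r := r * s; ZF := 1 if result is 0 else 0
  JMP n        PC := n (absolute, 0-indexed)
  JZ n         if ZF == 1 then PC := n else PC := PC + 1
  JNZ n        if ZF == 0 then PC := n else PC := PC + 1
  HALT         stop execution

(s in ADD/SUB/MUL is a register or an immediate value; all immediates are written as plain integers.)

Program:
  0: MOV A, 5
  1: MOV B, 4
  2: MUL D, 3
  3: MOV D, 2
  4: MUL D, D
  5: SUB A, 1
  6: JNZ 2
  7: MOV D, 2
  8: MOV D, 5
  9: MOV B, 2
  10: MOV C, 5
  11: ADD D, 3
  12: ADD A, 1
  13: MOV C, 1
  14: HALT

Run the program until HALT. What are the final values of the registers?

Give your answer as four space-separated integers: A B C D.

Step 1: PC=0 exec 'MOV A, 5'. After: A=5 B=0 C=0 D=0 ZF=0 PC=1
Step 2: PC=1 exec 'MOV B, 4'. After: A=5 B=4 C=0 D=0 ZF=0 PC=2
Step 3: PC=2 exec 'MUL D, 3'. After: A=5 B=4 C=0 D=0 ZF=1 PC=3
Step 4: PC=3 exec 'MOV D, 2'. After: A=5 B=4 C=0 D=2 ZF=1 PC=4
Step 5: PC=4 exec 'MUL D, D'. After: A=5 B=4 C=0 D=4 ZF=0 PC=5
Step 6: PC=5 exec 'SUB A, 1'. After: A=4 B=4 C=0 D=4 ZF=0 PC=6
Step 7: PC=6 exec 'JNZ 2'. After: A=4 B=4 C=0 D=4 ZF=0 PC=2
Step 8: PC=2 exec 'MUL D, 3'. After: A=4 B=4 C=0 D=12 ZF=0 PC=3
Step 9: PC=3 exec 'MOV D, 2'. After: A=4 B=4 C=0 D=2 ZF=0 PC=4
Step 10: PC=4 exec 'MUL D, D'. After: A=4 B=4 C=0 D=4 ZF=0 PC=5
Step 11: PC=5 exec 'SUB A, 1'. After: A=3 B=4 C=0 D=4 ZF=0 PC=6
Step 12: PC=6 exec 'JNZ 2'. After: A=3 B=4 C=0 D=4 ZF=0 PC=2
Step 13: PC=2 exec 'MUL D, 3'. After: A=3 B=4 C=0 D=12 ZF=0 PC=3
Step 14: PC=3 exec 'MOV D, 2'. After: A=3 B=4 C=0 D=2 ZF=0 PC=4
Step 15: PC=4 exec 'MUL D, D'. After: A=3 B=4 C=0 D=4 ZF=0 PC=5
Step 16: PC=5 exec 'SUB A, 1'. After: A=2 B=4 C=0 D=4 ZF=0 PC=6
Step 17: PC=6 exec 'JNZ 2'. After: A=2 B=4 C=0 D=4 ZF=0 PC=2
Step 18: PC=2 exec 'MUL D, 3'. After: A=2 B=4 C=0 D=12 ZF=0 PC=3
Step 19: PC=3 exec 'MOV D, 2'. After: A=2 B=4 C=0 D=2 ZF=0 PC=4
Step 20: PC=4 exec 'MUL D, D'. After: A=2 B=4 C=0 D=4 ZF=0 PC=5
Step 21: PC=5 exec 'SUB A, 1'. After: A=1 B=4 C=0 D=4 ZF=0 PC=6
Step 22: PC=6 exec 'JNZ 2'. After: A=1 B=4 C=0 D=4 ZF=0 PC=2
Step 23: PC=2 exec 'MUL D, 3'. After: A=1 B=4 C=0 D=12 ZF=0 PC=3
Step 24: PC=3 exec 'MOV D, 2'. After: A=1 B=4 C=0 D=2 ZF=0 PC=4
Step 25: PC=4 exec 'MUL D, D'. After: A=1 B=4 C=0 D=4 ZF=0 PC=5
Step 26: PC=5 exec 'SUB A, 1'. After: A=0 B=4 C=0 D=4 ZF=1 PC=6
Step 27: PC=6 exec 'JNZ 2'. After: A=0 B=4 C=0 D=4 ZF=1 PC=7
Step 28: PC=7 exec 'MOV D, 2'. After: A=0 B=4 C=0 D=2 ZF=1 PC=8
Step 29: PC=8 exec 'MOV D, 5'. After: A=0 B=4 C=0 D=5 ZF=1 PC=9
Step 30: PC=9 exec 'MOV B, 2'. After: A=0 B=2 C=0 D=5 ZF=1 PC=10
Step 31: PC=10 exec 'MOV C, 5'. After: A=0 B=2 C=5 D=5 ZF=1 PC=11
Step 32: PC=11 exec 'ADD D, 3'. After: A=0 B=2 C=5 D=8 ZF=0 PC=12
Step 33: PC=12 exec 'ADD A, 1'. After: A=1 B=2 C=5 D=8 ZF=0 PC=13
Step 34: PC=13 exec 'MOV C, 1'. After: A=1 B=2 C=1 D=8 ZF=0 PC=14
Step 35: PC=14 exec 'HALT'. After: A=1 B=2 C=1 D=8 ZF=0 PC=14 HALTED

Answer: 1 2 1 8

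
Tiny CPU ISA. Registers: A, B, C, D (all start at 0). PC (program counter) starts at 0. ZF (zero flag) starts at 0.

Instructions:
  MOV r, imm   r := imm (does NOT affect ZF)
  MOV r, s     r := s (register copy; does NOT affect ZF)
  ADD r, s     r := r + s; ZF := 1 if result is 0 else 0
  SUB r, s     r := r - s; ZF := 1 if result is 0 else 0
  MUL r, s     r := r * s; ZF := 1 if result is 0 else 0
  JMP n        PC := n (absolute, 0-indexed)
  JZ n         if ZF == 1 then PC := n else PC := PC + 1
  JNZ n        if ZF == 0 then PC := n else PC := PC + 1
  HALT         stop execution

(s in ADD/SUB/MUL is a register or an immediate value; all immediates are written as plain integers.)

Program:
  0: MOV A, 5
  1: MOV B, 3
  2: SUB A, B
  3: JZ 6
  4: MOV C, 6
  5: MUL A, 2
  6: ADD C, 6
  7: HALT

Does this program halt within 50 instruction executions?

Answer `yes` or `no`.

Step 1: PC=0 exec 'MOV A, 5'. After: A=5 B=0 C=0 D=0 ZF=0 PC=1
Step 2: PC=1 exec 'MOV B, 3'. After: A=5 B=3 C=0 D=0 ZF=0 PC=2
Step 3: PC=2 exec 'SUB A, B'. After: A=2 B=3 C=0 D=0 ZF=0 PC=3
Step 4: PC=3 exec 'JZ 6'. After: A=2 B=3 C=0 D=0 ZF=0 PC=4
Step 5: PC=4 exec 'MOV C, 6'. After: A=2 B=3 C=6 D=0 ZF=0 PC=5
Step 6: PC=5 exec 'MUL A, 2'. After: A=4 B=3 C=6 D=0 ZF=0 PC=6
Step 7: PC=6 exec 'ADD C, 6'. After: A=4 B=3 C=12 D=0 ZF=0 PC=7
Step 8: PC=7 exec 'HALT'. After: A=4 B=3 C=12 D=0 ZF=0 PC=7 HALTED

Answer: yes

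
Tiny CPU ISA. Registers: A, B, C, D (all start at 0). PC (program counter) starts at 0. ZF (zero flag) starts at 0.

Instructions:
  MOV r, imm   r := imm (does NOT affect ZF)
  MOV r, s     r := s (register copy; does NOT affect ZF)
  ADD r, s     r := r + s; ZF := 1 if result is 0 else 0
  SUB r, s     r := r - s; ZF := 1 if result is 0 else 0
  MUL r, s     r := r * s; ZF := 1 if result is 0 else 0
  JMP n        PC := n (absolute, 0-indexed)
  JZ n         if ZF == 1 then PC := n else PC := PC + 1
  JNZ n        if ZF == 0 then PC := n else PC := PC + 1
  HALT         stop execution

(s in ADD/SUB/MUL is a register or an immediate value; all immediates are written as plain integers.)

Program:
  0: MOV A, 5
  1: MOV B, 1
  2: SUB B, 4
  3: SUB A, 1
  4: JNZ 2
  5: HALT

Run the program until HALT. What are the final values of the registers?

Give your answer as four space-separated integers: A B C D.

Step 1: PC=0 exec 'MOV A, 5'. After: A=5 B=0 C=0 D=0 ZF=0 PC=1
Step 2: PC=1 exec 'MOV B, 1'. After: A=5 B=1 C=0 D=0 ZF=0 PC=2
Step 3: PC=2 exec 'SUB B, 4'. After: A=5 B=-3 C=0 D=0 ZF=0 PC=3
Step 4: PC=3 exec 'SUB A, 1'. After: A=4 B=-3 C=0 D=0 ZF=0 PC=4
Step 5: PC=4 exec 'JNZ 2'. After: A=4 B=-3 C=0 D=0 ZF=0 PC=2
Step 6: PC=2 exec 'SUB B, 4'. After: A=4 B=-7 C=0 D=0 ZF=0 PC=3
Step 7: PC=3 exec 'SUB A, 1'. After: A=3 B=-7 C=0 D=0 ZF=0 PC=4
Step 8: PC=4 exec 'JNZ 2'. After: A=3 B=-7 C=0 D=0 ZF=0 PC=2
Step 9: PC=2 exec 'SUB B, 4'. After: A=3 B=-11 C=0 D=0 ZF=0 PC=3
Step 10: PC=3 exec 'SUB A, 1'. After: A=2 B=-11 C=0 D=0 ZF=0 PC=4
Step 11: PC=4 exec 'JNZ 2'. After: A=2 B=-11 C=0 D=0 ZF=0 PC=2
Step 12: PC=2 exec 'SUB B, 4'. After: A=2 B=-15 C=0 D=0 ZF=0 PC=3
Step 13: PC=3 exec 'SUB A, 1'. After: A=1 B=-15 C=0 D=0 ZF=0 PC=4
Step 14: PC=4 exec 'JNZ 2'. After: A=1 B=-15 C=0 D=0 ZF=0 PC=2
Step 15: PC=2 exec 'SUB B, 4'. After: A=1 B=-19 C=0 D=0 ZF=0 PC=3
Step 16: PC=3 exec 'SUB A, 1'. After: A=0 B=-19 C=0 D=0 ZF=1 PC=4
Step 17: PC=4 exec 'JNZ 2'. After: A=0 B=-19 C=0 D=0 ZF=1 PC=5
Step 18: PC=5 exec 'HALT'. After: A=0 B=-19 C=0 D=0 ZF=1 PC=5 HALTED

Answer: 0 -19 0 0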